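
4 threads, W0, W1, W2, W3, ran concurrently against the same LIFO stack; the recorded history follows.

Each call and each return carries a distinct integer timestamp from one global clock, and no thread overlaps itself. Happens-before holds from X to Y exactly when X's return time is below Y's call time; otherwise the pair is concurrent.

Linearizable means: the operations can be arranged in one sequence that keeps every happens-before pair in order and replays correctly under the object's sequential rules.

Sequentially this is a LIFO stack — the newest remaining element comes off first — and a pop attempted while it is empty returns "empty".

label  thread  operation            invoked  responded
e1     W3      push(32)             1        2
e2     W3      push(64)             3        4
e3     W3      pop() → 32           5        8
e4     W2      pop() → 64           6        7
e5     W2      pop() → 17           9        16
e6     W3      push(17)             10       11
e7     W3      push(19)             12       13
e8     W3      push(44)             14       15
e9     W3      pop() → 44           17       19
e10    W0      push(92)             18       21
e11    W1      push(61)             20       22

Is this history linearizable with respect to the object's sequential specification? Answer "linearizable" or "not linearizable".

witness order: e1, e2, e4, e3, e6, e5, e7, e8, e9, e10, e11
after step 1 (e1 push(32)): stack <32>
after step 2 (e2 push(64)): stack <32,64>
after step 3 (e4 pop() → 64): stack <32>
after step 4 (e3 pop() → 32): stack <>
after step 5 (e6 push(17)): stack <17>
after step 6 (e5 pop() → 17): stack <>
after step 7 (e7 push(19)): stack <19>
after step 8 (e8 push(44)): stack <19,44>
after step 9 (e9 pop() → 44): stack <19>
after step 10 (e10 push(92)): stack <19,92>
after step 11 (e11 push(61)): stack <19,92,61>

linearizable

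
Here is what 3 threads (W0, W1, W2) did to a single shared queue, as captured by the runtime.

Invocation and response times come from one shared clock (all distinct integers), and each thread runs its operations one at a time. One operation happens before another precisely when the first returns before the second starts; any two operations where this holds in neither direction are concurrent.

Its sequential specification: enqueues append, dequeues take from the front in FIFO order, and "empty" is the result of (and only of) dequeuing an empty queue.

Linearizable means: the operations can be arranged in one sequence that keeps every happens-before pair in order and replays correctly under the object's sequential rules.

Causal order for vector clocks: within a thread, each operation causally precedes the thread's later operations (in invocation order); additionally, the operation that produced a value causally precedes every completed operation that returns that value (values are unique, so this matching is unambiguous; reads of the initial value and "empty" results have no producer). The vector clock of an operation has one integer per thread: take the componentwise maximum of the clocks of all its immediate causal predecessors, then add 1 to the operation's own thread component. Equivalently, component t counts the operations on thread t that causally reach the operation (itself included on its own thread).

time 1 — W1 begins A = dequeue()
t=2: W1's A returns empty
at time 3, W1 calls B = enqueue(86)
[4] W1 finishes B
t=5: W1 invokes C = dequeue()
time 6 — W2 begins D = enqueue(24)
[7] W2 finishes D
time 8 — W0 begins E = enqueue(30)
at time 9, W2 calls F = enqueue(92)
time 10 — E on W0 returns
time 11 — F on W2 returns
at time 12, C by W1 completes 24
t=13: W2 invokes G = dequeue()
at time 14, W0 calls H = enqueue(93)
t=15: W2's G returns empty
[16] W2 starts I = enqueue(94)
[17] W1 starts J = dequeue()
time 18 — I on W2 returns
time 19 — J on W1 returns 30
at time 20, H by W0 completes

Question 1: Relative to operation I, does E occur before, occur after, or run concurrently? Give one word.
before

E spans [8,10], I spans [16,18]
resp(E)=10 < inv(I)=16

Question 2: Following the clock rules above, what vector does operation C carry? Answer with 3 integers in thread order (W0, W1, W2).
(0, 3, 1)

no predecessors for D (invoked 6): W2 increments from zero → (0, 0, 1)
no predecessors for A (invoked 1): W1 increments from zero → (0, 1, 0)
no predecessors for E (invoked 8): W0 increments from zero → (1, 0, 0)
from VC(D)=(0, 0, 1), F (invoked 9) maxes components and bumps W2 → (0, 0, 2)
from VC(A)=(0, 1, 0), B (invoked 3) maxes components and bumps W1 → (0, 2, 0)
from VC(E)=(1, 0, 0), H (invoked 14) maxes components and bumps W0 → (2, 0, 0)
from VC(F)=(0, 0, 2), G (invoked 13) maxes components and bumps W2 → (0, 0, 3)
from VC(G)=(0, 0, 3), I (invoked 16) maxes components and bumps W2 → (0, 0, 4)
from VC(B)=(0, 2, 0), VC(D)=(0, 0, 1), C (invoked 5) maxes components and bumps W1 → (0, 3, 1)
from VC(C)=(0, 3, 1), VC(E)=(1, 0, 0), J (invoked 17) maxes components and bumps W1 → (1, 4, 1)
target: VC(C) = (0, 3, 1)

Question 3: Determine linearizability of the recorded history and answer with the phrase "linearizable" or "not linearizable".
not linearizable

prefix check: 1..11 passes, 1..12 fails once C's time-12 response joins
the 6 completed operations admit 8 real-time orders; each fails the queue replay
e.g. A, B, C, D, E, F: illegal at step 3, since C dequeue() → 24 cannot apply there
e.g. A, B, C, D, F, E: illegal at step 3, since C dequeue() → 24 cannot apply there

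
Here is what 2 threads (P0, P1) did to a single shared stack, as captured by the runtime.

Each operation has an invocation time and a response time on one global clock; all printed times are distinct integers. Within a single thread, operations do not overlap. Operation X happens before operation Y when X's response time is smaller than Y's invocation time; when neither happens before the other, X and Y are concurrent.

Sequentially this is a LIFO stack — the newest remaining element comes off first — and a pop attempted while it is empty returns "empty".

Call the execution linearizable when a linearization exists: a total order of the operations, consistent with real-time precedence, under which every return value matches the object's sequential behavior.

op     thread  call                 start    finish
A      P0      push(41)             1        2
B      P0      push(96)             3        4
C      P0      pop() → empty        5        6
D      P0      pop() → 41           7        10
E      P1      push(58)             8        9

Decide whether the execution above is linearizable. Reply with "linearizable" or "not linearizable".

not linearizable

events 1..5 are fine; event 6 — the response of C at time 6 — makes the prefix non-linearizable
a single order respects real time; the 3 completed stack operations fail replay along it
e.g. A, B, C: illegal at step 3, since C pop() → empty cannot apply there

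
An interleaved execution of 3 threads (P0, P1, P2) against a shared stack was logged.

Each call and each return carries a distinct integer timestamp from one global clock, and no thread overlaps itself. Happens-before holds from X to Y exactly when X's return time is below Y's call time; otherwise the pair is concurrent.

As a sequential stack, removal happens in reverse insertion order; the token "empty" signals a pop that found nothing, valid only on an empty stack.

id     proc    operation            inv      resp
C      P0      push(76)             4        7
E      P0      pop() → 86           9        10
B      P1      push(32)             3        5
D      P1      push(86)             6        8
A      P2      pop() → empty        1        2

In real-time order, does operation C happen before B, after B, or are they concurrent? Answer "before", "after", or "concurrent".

C spans [4,7], B spans [3,5]
the intervals overlap in both directions

concurrent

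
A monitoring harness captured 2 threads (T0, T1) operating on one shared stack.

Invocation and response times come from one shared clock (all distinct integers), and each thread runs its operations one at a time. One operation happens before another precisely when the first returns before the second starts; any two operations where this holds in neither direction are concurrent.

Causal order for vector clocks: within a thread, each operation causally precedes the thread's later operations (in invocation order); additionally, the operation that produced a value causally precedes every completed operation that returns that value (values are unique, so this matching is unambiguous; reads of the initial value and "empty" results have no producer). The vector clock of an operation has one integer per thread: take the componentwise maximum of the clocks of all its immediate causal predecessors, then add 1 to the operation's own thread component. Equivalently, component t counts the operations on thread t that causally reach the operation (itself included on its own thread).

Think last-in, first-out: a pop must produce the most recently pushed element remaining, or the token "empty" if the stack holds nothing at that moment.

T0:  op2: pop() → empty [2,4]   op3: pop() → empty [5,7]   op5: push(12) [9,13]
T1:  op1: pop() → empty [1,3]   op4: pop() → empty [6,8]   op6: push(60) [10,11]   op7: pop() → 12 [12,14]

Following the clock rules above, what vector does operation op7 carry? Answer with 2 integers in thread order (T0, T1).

no predecessors for op1 (invoked 1): T1 increments from zero → (0, 1)
no predecessors for op2 (invoked 2): T0 increments from zero → (1, 0)
invoked at 6, op4 merges VC(op1)=(0, 1) and bumps T1's slot → (0, 2)
invoked at 5, op3 merges VC(op2)=(1, 0) and bumps T0's slot → (2, 0)
invoked at 10, op6 merges VC(op4)=(0, 2) and bumps T1's slot → (0, 3)
invoked at 9, op5 merges VC(op3)=(2, 0) and bumps T0's slot → (3, 0)
invoked at 12, op7 merges VC(op5)=(3, 0), VC(op6)=(0, 3) and bumps T1's slot → (3, 4)
target: VC(op7) = (3, 4)

(3, 4)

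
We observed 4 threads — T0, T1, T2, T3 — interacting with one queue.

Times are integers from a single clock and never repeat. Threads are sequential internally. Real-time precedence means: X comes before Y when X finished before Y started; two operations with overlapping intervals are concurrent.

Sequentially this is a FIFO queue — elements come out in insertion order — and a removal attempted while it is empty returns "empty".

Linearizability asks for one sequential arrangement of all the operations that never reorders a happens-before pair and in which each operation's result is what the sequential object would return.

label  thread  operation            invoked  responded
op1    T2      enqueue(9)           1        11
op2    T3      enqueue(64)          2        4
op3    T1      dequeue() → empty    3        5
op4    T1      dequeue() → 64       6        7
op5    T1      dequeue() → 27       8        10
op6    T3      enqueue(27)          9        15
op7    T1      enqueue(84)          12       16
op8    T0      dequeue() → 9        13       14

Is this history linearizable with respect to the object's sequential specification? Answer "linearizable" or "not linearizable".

linearizable

a witness: op3, op2, op4, op6, op1, op5, op7, op8
1. op3 dequeue() → empty, leaving queue <>
2. op2 enqueue(64), leaving queue <64>
3. op4 dequeue() → 64, leaving queue <>
4. op6 enqueue(27), leaving queue <27>
5. op1 enqueue(9), leaving queue <27,9>
6. op5 dequeue() → 27, leaving queue <9>
7. op7 enqueue(84), leaving queue <9,84>
8. op8 dequeue() → 9, leaving queue <84>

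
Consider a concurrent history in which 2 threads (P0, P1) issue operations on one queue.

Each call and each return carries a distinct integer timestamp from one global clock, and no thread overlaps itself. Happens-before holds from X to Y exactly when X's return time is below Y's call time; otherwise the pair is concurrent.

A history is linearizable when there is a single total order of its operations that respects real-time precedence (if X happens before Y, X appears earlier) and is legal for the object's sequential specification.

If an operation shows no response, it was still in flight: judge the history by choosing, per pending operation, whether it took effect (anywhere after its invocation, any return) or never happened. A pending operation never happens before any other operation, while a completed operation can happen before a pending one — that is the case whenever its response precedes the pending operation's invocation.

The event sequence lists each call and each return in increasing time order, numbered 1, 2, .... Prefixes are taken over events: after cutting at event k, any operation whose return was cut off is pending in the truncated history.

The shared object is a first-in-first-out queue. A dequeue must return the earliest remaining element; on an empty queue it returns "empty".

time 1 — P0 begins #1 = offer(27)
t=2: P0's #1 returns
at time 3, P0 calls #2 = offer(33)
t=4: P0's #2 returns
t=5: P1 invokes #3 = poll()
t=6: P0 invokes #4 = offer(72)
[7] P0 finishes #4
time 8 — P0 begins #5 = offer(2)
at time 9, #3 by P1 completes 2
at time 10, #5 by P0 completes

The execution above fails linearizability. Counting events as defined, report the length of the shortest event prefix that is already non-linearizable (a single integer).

events 1..8 are linearizable; a witness order is #1, #2, #3, #4:
step 1: #1 offer(27) — queue <27>
step 2: #2 offer(33) — queue <27,33>
step 3: #3 poll() (pending, included) — queue <33>
step 4: #4 offer(72) — queue <33,72>
at event 9 (#3's time-9 response) nothing linearizes any more
including or dropping the 1 pending operation (#5) in any combination fails
sample order #1, #2, #3, #4 (pending dropped) stalls at step 3 — #3 poll() → 2 has no legal effect
sample order #1, #2, #4, #3 (pending dropped) stalls at step 4 — #3 poll() → 2 has no legal effect

9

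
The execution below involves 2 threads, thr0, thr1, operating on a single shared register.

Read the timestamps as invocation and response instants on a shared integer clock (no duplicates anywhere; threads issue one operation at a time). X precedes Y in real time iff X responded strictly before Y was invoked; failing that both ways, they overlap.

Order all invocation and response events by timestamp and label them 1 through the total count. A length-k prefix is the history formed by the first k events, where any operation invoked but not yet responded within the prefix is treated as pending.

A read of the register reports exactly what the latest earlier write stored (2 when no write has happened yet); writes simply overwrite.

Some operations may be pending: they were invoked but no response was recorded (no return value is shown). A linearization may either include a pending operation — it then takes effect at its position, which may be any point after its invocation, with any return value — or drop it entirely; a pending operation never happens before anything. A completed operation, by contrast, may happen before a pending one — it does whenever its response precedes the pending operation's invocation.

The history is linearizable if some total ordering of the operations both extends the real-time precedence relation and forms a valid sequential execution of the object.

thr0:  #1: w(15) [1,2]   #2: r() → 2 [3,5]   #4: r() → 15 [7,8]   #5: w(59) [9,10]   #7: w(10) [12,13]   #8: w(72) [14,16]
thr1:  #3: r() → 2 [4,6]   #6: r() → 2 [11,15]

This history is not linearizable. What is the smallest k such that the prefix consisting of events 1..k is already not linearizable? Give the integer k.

a valid linearization of events 1..4 exists, for instance #1:
1. #1 w(15), leaving value 15
include event 5 — #2 responding at 5 — and every candidate order breaks
no completion choice of the 1 pending operation (#3) rescues it — every subset was tried
for example #1, #2 (pending dropped) fails at step 2: #2 r() → 2 is not legal there

5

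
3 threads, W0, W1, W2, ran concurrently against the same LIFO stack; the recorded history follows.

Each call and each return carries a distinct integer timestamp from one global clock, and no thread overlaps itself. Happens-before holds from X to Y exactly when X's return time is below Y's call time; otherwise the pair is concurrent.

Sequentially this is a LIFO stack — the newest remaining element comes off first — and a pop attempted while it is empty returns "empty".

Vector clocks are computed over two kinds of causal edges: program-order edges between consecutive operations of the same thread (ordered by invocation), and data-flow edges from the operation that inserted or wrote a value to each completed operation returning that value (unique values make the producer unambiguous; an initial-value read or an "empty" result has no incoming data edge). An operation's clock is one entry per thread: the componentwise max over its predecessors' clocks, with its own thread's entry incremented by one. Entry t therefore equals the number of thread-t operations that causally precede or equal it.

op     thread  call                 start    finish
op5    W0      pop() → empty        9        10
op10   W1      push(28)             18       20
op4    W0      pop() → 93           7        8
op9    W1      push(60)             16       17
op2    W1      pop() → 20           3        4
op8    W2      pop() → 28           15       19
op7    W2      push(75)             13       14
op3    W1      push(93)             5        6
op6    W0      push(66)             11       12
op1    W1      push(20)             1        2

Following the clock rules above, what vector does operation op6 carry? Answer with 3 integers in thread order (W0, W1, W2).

(3, 3, 0)

invoked at 13, op7 has no predecessors; its own W2 bump gives (0, 0, 1)
invoked at 1, op1 has no predecessors; its own W1 bump gives (0, 1, 0)
op2, invoked 3, takes VC(op1)=(0, 1, 0) under max, adds 1 for W1 → (0, 2, 0)
op3, invoked 5, takes VC(op2)=(0, 2, 0) under max, adds 1 for W1 → (0, 3, 0)
op9, invoked 16, takes VC(op3)=(0, 3, 0) under max, adds 1 for W1 → (0, 4, 0)
op4, invoked 7, takes VC(op3)=(0, 3, 0) under max, adds 1 for W0 → (1, 3, 0)
op10, invoked 18, takes VC(op9)=(0, 4, 0) under max, adds 1 for W1 → (0, 5, 0)
op5, invoked 9, takes VC(op4)=(1, 3, 0) under max, adds 1 for W0 → (2, 3, 0)
op6, invoked 11, takes VC(op5)=(2, 3, 0) under max, adds 1 for W0 → (3, 3, 0)
op8, invoked 15, takes VC(op7)=(0, 0, 1), VC(op10)=(0, 5, 0) under max, adds 1 for W2 → (0, 5, 2)
target: VC(op6) = (3, 3, 0)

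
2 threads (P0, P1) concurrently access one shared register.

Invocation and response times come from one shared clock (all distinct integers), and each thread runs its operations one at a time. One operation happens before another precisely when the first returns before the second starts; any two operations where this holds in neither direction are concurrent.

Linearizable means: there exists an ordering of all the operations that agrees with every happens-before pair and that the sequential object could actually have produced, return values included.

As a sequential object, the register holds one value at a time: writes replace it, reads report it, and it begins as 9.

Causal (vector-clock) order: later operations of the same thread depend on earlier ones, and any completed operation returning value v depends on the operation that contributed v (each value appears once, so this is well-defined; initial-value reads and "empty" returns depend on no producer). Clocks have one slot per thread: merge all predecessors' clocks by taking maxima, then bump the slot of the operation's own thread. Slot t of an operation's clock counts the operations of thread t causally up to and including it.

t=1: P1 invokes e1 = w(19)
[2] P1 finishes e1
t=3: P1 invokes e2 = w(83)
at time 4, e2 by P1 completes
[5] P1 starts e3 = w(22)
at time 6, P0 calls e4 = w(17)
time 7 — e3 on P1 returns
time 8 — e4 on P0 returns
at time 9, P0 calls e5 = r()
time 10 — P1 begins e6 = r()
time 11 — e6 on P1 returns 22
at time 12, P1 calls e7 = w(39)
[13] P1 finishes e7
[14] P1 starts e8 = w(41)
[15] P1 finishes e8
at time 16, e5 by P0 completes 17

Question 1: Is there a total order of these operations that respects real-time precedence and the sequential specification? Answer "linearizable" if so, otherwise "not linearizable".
already the first 16 events (up to e5's response at time 16) admit no linearization; the first 15 still do
real-time-consistent orders of the 8 completed operations: 8 — all fail the register replay
e.g. e1, e2, e3, e4, e5, e6, e7, e8: illegal at step 6, since e6 r() → 22 cannot apply there
e.g. e1, e2, e3, e4, e6, e5, e7, e8: illegal at step 5, since e6 r() → 22 cannot apply there

not linearizable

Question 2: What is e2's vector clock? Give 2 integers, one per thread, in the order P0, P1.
invoked at 1, e1 has no predecessors; its own P1 bump gives (0, 1)
invoked at 6, e4 has no predecessors; its own P0 bump gives (1, 0)
invoked at 3, e2 merges VC(e1)=(0, 1) and bumps P1's slot → (0, 2)
invoked at 9, e5 merges VC(e4)=(1, 0) and bumps P0's slot → (2, 0)
invoked at 5, e3 merges VC(e2)=(0, 2) and bumps P1's slot → (0, 3)
invoked at 10, e6 merges VC(e3)=(0, 3) and bumps P1's slot → (0, 4)
invoked at 12, e7 merges VC(e6)=(0, 4) and bumps P1's slot → (0, 5)
invoked at 14, e8 merges VC(e7)=(0, 5) and bumps P1's slot → (0, 6)
target: VC(e2) = (0, 2)

(0, 2)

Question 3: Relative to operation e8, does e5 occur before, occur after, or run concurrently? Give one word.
e5 spans [9,16], e8 spans [14,15]
the intervals overlap in both directions

concurrent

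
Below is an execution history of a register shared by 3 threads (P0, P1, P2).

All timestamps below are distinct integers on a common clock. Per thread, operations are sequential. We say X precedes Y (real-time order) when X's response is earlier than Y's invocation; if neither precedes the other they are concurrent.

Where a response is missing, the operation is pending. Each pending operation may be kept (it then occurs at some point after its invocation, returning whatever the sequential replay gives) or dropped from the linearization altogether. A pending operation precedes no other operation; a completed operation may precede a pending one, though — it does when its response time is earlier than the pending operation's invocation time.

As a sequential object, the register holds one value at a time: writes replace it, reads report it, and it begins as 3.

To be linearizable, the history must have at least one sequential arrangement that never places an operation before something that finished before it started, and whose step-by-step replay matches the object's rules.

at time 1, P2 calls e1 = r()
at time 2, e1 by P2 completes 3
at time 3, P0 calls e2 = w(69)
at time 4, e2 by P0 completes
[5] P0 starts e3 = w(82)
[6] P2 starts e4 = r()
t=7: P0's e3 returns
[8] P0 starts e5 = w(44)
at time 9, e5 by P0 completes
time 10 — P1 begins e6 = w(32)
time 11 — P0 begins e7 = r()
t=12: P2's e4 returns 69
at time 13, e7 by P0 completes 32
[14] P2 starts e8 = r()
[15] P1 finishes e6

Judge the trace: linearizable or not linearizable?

linearizable

a witness: e1, e2, e4, e3, e5, e6, e7
after step 1 (e1 r() → 3): value 3
after step 2 (e2 w(69)): value 69
after step 3 (e4 r() → 69): value 69
after step 4 (e3 w(82)): value 82
after step 5 (e5 w(44)): value 44
after step 6 (e6 w(32)): value 32
after step 7 (e7 r() → 32): value 32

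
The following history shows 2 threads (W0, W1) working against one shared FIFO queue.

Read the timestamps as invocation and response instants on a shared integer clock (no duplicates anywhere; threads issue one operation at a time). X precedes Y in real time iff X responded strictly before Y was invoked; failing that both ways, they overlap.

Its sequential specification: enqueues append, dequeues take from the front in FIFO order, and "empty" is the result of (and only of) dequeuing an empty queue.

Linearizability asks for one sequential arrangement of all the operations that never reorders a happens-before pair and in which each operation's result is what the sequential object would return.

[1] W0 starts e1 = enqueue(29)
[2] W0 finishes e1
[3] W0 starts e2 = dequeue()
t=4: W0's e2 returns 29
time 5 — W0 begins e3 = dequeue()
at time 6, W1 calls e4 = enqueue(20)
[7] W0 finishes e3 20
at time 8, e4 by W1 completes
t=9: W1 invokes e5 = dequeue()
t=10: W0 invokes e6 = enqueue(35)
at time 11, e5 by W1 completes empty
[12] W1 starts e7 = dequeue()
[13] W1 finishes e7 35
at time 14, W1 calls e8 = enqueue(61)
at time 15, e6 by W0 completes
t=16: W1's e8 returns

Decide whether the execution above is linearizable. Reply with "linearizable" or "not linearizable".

linearizable

one valid linearization: e1, e2, e4, e3, e5, e6, e7, e8
1. e1 enqueue(29), leaving queue <29>
2. e2 dequeue() → 29, leaving queue <>
3. e4 enqueue(20), leaving queue <20>
4. e3 dequeue() → 20, leaving queue <>
5. e5 dequeue() → empty, leaving queue <>
6. e6 enqueue(35), leaving queue <35>
7. e7 dequeue() → 35, leaving queue <>
8. e8 enqueue(61), leaving queue <61>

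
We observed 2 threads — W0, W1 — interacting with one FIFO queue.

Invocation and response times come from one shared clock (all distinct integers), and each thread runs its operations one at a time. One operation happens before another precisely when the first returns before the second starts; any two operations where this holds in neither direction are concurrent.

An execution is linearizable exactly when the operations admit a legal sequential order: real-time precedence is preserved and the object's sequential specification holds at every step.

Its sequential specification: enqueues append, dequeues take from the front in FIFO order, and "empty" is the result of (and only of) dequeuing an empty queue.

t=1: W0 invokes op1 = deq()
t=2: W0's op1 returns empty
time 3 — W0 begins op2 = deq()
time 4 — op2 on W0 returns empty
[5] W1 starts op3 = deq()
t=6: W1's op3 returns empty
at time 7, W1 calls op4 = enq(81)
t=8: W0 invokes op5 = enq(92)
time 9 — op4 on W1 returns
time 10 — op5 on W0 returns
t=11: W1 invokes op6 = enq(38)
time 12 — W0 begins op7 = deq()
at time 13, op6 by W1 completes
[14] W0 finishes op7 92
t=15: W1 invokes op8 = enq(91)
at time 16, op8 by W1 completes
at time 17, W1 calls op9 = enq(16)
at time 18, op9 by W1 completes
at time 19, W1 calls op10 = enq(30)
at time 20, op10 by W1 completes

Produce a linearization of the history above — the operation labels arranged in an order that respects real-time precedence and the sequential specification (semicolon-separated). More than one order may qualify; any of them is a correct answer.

1. op1 deq() → empty, leaving queue <>
2. op2 deq() → empty, leaving queue <>
3. op3 deq() → empty, leaving queue <>
4. op5 enq(92), leaving queue <92>
5. op4 enq(81), leaving queue <92,81>
6. op6 enq(38), leaving queue <92,81,38>
7. op7 deq() → 92, leaving queue <81,38>
8. op8 enq(91), leaving queue <81,38,91>
9. op9 enq(16), leaving queue <81,38,91,16>
10. op10 enq(30), leaving queue <81,38,91,16,30>

op1; op2; op3; op5; op4; op6; op7; op8; op9; op10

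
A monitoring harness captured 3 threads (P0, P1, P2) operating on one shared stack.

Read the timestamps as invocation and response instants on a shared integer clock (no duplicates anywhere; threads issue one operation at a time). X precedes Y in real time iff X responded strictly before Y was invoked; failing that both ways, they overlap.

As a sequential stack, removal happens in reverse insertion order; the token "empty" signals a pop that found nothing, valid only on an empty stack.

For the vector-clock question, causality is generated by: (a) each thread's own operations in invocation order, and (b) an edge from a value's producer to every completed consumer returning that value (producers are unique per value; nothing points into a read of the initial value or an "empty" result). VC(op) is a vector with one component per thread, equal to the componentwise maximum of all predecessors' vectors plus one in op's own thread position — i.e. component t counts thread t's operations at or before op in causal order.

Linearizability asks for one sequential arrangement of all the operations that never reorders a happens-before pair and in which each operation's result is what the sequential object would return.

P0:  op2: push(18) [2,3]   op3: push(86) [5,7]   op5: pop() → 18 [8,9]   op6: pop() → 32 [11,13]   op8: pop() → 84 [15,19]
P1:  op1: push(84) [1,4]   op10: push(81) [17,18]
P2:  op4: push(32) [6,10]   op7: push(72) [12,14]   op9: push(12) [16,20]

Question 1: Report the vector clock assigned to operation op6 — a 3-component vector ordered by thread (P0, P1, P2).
Answer: (4, 0, 1)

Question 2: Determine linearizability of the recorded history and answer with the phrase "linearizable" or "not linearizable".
events 1..8 are fine; event 9 — the response of op5 at time 9 — makes the prefix non-linearizable
all 2 real-time-respecting orders fail — 4 completed stack operations, no legal replay
every completion of the 1 pending operation (op4) was checked; none linearizes
e.g. op1, op2, op3, op5 (pending dropped): illegal at step 4, since op5 pop() → 18 cannot apply there
e.g. op2, op1, op3, op5 (pending dropped): illegal at step 4, since op5 pop() → 18 cannot apply there

not linearizable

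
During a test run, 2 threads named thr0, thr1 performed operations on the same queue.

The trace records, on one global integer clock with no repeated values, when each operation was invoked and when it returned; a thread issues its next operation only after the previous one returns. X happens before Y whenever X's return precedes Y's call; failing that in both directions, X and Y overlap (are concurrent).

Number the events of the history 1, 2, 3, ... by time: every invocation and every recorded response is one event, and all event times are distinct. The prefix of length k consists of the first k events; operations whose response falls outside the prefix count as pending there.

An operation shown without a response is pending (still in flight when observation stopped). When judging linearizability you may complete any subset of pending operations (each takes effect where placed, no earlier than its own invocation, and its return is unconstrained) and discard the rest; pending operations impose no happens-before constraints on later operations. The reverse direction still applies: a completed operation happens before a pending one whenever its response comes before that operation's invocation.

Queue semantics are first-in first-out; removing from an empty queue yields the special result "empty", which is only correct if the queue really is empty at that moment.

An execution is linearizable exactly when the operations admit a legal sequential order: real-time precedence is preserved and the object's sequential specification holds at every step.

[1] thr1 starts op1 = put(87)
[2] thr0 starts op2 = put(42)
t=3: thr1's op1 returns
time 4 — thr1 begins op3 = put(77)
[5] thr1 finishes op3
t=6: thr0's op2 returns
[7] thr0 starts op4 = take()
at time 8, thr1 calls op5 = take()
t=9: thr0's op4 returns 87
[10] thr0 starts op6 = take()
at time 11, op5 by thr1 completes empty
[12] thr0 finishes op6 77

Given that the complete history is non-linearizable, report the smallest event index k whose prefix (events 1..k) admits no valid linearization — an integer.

a valid linearization of events 1..10 exists, for instance op1, op2, op3, op4:
1. op1 put(87), leaving queue <87>
2. op2 put(42), leaving queue <87,42>
3. op3 put(77), leaving queue <87,42,77>
4. op4 take() → 87, leaving queue <42,77>
once event 11 joins (op5's response, time 11), exhaustive search finds no witness
including or dropping the 1 pending operation (op6) in any combination fails
sample order op1, op2, op3, op4, op5 (pending dropped) stalls at step 5 — op5 take() → empty has no legal effect
sample order op1, op2, op3, op5, op4 (pending dropped) stalls at step 4 — op5 take() → empty has no legal effect

11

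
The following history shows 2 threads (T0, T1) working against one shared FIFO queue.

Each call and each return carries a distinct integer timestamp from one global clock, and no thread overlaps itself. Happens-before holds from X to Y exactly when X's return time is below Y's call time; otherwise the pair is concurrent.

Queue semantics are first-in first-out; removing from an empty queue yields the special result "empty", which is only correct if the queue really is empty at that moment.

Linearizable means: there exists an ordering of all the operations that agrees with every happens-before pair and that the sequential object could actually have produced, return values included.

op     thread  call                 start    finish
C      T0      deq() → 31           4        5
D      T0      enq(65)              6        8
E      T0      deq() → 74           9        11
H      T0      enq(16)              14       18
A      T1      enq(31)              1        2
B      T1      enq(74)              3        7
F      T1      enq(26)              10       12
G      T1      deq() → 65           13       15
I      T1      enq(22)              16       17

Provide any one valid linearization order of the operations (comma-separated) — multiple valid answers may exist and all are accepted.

A, B, C, D, E, F, G, H, I

step 1: A enq(31) — queue <31>
step 2: B enq(74) — queue <31,74>
step 3: C deq() → 31 — queue <74>
step 4: D enq(65) — queue <74,65>
step 5: E deq() → 74 — queue <65>
step 6: F enq(26) — queue <65,26>
step 7: G deq() → 65 — queue <26>
step 8: H enq(16) — queue <26,16>
step 9: I enq(22) — queue <26,16,22>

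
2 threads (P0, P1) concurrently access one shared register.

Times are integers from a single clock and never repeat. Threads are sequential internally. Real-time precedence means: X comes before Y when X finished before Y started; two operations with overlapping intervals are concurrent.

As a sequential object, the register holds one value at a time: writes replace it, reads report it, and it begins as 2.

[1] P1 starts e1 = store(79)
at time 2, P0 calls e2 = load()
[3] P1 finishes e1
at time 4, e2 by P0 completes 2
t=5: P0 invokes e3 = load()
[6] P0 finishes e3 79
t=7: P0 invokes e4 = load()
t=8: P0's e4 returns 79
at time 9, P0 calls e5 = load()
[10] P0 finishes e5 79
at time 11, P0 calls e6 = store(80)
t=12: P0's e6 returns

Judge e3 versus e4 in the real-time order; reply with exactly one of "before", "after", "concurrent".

before

e3 spans [5,6], e4 spans [7,8]
resp(e3)=6 < inv(e4)=7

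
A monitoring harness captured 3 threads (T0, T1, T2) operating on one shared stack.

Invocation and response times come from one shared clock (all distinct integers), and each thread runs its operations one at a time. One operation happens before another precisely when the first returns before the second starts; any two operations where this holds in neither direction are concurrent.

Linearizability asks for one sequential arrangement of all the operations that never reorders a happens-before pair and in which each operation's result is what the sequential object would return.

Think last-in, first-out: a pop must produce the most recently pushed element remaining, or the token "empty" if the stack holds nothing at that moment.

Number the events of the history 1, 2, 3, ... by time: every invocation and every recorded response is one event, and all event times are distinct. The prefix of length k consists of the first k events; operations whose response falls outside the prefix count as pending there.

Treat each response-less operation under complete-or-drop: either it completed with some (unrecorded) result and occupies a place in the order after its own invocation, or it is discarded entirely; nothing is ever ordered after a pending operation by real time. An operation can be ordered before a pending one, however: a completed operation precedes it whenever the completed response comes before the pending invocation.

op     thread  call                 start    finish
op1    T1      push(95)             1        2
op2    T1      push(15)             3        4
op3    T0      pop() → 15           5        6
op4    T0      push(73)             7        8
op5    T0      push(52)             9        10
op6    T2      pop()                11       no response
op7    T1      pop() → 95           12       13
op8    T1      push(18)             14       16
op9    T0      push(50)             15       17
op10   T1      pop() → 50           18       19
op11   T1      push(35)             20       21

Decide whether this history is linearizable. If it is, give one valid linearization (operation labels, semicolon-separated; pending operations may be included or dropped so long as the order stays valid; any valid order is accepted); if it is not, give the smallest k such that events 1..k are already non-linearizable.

cut after 12 events: linearizable; cut after 13 events (op7 responds, time 13): not linearizable
exhaustive check: the 6 completed stack ops admit one real-time order; illegal
including or dropping the 1 pending operation (op6) in any combination fails
e.g. op1, op2, op3, op4, op5, op7 (pending dropped): illegal at step 6, since op7 pop() → 95 cannot apply there

not linearizable — minimal violating prefix: 13 events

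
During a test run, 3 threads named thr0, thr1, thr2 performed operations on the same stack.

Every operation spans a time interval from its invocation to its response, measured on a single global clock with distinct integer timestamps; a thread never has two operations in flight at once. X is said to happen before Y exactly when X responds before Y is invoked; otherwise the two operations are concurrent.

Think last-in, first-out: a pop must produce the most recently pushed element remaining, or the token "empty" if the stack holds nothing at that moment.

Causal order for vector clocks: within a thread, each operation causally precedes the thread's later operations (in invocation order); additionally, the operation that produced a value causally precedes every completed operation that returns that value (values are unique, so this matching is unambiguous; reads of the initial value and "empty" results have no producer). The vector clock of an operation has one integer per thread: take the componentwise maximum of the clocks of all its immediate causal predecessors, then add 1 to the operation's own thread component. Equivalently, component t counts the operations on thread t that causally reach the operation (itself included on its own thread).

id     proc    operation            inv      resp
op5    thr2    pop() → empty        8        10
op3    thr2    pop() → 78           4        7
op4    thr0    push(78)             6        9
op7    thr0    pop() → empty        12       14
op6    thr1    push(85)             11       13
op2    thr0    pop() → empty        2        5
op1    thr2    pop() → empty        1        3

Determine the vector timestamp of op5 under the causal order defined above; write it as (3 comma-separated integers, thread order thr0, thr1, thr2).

invoked at 1, op1 has no predecessors; its own thr2 bump gives (0, 0, 1)
invoked at 11, op6 has no predecessors; its own thr1 bump gives (0, 1, 0)
invoked at 2, op2 has no predecessors; its own thr0 bump gives (1, 0, 0)
from VC(op2)=(1, 0, 0), op4 (invoked 6) maxes components and bumps thr0 → (2, 0, 0)
from VC(op4)=(2, 0, 0), op7 (invoked 12) maxes components and bumps thr0 → (3, 0, 0)
from VC(op1)=(0, 0, 1), VC(op4)=(2, 0, 0), op3 (invoked 4) maxes components and bumps thr2 → (2, 0, 2)
from VC(op3)=(2, 0, 2), op5 (invoked 8) maxes components and bumps thr2 → (2, 0, 3)
target: VC(op5) = (2, 0, 3)

(2, 0, 3)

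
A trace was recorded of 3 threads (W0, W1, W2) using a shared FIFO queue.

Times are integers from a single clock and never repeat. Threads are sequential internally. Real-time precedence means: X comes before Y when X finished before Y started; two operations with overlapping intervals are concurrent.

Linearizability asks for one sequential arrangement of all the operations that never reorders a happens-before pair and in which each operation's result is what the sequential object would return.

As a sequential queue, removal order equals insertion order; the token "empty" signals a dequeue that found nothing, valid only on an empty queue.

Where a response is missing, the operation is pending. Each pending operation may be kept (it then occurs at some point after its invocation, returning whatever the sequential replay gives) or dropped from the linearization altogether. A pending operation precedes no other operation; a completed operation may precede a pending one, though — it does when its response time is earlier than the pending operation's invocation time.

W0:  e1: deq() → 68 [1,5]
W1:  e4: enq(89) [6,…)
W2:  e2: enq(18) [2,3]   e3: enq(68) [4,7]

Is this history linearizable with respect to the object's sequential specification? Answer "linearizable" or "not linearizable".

through event 4 a valid linearization exists; event 5 (e1 responding at time 5) ends that
the 2 completed operations admit 2 real-time orders; each fails the FIFO queue replay
no completion choice of the 1 pending operation (e3) rescues it — every subset was tried
for example e1, e2 (pending dropped) fails at step 1: e1 deq() → 68 is not legal there
for example e2, e1 (pending dropped) fails at step 2: e1 deq() → 68 is not legal there

not linearizable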